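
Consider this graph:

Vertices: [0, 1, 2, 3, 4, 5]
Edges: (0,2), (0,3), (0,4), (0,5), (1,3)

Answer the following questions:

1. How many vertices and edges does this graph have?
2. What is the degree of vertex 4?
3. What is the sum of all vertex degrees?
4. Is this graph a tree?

Count: 6 vertices, 5 edges.
Vertex 4 has neighbors [0], degree = 1.
Handshaking lemma: 2 * 5 = 10.
A graph is a tree iff it is connected and has exactly n-1 edges. This graph is connected (all 6 vertices in one component) and has 6-1 = 5 edges. It is a tree.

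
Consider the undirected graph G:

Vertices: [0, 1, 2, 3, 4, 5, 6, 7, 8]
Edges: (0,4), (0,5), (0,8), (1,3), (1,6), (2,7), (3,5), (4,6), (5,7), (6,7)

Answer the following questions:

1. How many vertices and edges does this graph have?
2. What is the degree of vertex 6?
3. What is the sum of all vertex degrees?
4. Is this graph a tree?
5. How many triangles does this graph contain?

Count: 9 vertices, 10 edges.
Vertex 6 has neighbors [1, 4, 7], degree = 3.
Handshaking lemma: 2 * 10 = 20.
A tree on 9 vertices has 8 edges. This graph has 10 edges (2 extra). Not a tree.
Number of triangles = 0.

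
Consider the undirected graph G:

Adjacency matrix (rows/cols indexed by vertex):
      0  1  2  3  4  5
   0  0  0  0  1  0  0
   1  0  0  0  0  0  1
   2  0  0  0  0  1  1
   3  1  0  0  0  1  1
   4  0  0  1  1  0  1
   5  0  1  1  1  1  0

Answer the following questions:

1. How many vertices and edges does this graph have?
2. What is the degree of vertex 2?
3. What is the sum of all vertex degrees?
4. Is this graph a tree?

Count: 6 vertices, 7 edges.
Vertex 2 has neighbors [4, 5], degree = 2.
Handshaking lemma: 2 * 7 = 14.
A tree on 6 vertices has 5 edges. This graph has 7 edges (2 extra). Not a tree.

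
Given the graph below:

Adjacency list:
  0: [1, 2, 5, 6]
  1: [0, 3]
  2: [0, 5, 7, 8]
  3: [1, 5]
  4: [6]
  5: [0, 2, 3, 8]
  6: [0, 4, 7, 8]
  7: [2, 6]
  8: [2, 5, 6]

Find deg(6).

Vertex 6 has neighbors [0, 4, 7, 8], so deg(6) = 4.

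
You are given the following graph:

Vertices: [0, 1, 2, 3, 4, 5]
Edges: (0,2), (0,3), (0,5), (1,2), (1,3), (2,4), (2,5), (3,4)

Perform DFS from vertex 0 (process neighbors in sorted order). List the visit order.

DFS from vertex 0 (neighbors processed in ascending order):
Visit order: 0, 2, 1, 3, 4, 5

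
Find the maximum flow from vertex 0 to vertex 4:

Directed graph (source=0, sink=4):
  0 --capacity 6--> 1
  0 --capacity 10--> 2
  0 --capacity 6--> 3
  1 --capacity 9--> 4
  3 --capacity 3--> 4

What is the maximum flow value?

Computing max flow:
  Flow on (0->1): 6/6
  Flow on (0->3): 3/6
  Flow on (1->4): 6/9
  Flow on (3->4): 3/3
Maximum flow = 9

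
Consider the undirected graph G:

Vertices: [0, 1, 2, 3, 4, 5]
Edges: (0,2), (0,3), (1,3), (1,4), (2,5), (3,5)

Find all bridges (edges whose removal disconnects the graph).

A bridge is an edge whose removal increases the number of connected components.
Bridges found: (1,3), (1,4)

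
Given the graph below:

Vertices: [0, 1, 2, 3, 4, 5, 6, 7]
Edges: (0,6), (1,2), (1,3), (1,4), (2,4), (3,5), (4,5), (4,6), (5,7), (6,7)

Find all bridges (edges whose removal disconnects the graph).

A bridge is an edge whose removal increases the number of connected components.
Bridges found: (0,6)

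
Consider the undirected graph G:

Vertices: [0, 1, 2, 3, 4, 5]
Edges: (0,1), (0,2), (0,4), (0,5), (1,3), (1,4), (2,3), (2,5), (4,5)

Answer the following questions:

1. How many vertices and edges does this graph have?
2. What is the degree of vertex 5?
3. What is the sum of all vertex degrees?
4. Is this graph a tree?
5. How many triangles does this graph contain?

Count: 6 vertices, 9 edges.
Vertex 5 has neighbors [0, 2, 4], degree = 3.
Handshaking lemma: 2 * 9 = 18.
A tree on 6 vertices has 5 edges. This graph has 9 edges (4 extra). Not a tree.
Number of triangles = 3.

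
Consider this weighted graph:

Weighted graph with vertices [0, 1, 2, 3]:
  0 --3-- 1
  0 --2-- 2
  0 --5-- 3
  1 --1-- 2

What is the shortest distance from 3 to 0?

Using Dijkstra's algorithm from vertex 3:
Shortest path: 3 -> 0
Total weight: 5 = 5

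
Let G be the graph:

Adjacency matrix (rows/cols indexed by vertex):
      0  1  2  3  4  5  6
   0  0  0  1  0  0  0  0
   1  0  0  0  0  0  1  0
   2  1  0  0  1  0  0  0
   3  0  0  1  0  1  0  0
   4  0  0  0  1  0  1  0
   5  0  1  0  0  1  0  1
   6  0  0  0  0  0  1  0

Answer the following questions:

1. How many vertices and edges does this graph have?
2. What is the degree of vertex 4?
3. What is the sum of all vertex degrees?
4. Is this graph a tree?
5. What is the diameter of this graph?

Count: 7 vertices, 6 edges.
Vertex 4 has neighbors [3, 5], degree = 2.
Handshaking lemma: 2 * 6 = 12.
A graph is a tree iff it is connected and has exactly n-1 edges. This graph is connected (all 7 vertices in one component) and has 7-1 = 6 edges. It is a tree.
Diameter (longest shortest path) = 5.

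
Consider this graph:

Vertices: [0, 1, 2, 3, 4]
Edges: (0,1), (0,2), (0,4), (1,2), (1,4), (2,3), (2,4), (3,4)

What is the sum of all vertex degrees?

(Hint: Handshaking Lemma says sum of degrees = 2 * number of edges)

Count edges: 8 edges.
By Handshaking Lemma: sum of degrees = 2 * 8 = 16.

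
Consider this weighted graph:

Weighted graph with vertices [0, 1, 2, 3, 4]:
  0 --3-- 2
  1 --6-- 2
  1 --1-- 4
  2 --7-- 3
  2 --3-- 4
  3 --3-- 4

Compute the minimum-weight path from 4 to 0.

Using Dijkstra's algorithm from vertex 4:
Shortest path: 4 -> 2 -> 0
Total weight: 3 + 3 = 6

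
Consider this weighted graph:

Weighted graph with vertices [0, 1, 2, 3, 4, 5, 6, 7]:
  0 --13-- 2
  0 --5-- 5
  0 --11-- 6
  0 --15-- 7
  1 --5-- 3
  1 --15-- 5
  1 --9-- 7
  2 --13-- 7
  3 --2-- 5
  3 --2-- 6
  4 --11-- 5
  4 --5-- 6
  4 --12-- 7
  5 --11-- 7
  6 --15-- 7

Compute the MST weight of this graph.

Applying Kruskal's algorithm (sort edges by weight, add if no cycle):
  Add (3,6) w=2
  Add (3,5) w=2
  Add (0,5) w=5
  Add (1,3) w=5
  Add (4,6) w=5
  Add (1,7) w=9
  Skip (0,6) w=11 (creates cycle)
  Skip (4,5) w=11 (creates cycle)
  Skip (5,7) w=11 (creates cycle)
  Skip (4,7) w=12 (creates cycle)
  Add (0,2) w=13
  Skip (2,7) w=13 (creates cycle)
  Skip (0,7) w=15 (creates cycle)
  Skip (1,5) w=15 (creates cycle)
  Skip (6,7) w=15 (creates cycle)
MST weight = 41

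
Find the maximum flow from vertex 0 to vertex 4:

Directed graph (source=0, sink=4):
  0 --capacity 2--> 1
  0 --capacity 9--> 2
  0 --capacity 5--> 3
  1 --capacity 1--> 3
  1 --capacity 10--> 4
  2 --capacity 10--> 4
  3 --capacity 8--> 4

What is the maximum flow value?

Computing max flow:
  Flow on (0->1): 2/2
  Flow on (0->2): 9/9
  Flow on (0->3): 5/5
  Flow on (1->4): 2/10
  Flow on (2->4): 9/10
  Flow on (3->4): 5/8
Maximum flow = 16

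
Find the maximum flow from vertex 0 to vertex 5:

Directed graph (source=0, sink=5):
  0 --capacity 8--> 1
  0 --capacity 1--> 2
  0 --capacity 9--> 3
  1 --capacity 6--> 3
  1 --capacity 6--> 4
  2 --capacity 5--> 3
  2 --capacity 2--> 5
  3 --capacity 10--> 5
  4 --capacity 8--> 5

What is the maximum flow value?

Computing max flow:
  Flow on (0->1): 8/8
  Flow on (0->2): 1/1
  Flow on (0->3): 8/9
  Flow on (1->3): 2/6
  Flow on (1->4): 6/6
  Flow on (2->5): 1/2
  Flow on (3->5): 10/10
  Flow on (4->5): 6/8
Maximum flow = 17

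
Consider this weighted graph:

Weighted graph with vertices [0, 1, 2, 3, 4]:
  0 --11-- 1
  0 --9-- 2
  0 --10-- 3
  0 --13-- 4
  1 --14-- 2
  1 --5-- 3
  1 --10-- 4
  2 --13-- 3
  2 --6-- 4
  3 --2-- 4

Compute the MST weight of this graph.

Applying Kruskal's algorithm (sort edges by weight, add if no cycle):
  Add (3,4) w=2
  Add (1,3) w=5
  Add (2,4) w=6
  Add (0,2) w=9
  Skip (0,3) w=10 (creates cycle)
  Skip (1,4) w=10 (creates cycle)
  Skip (0,1) w=11 (creates cycle)
  Skip (0,4) w=13 (creates cycle)
  Skip (2,3) w=13 (creates cycle)
  Skip (1,2) w=14 (creates cycle)
MST weight = 22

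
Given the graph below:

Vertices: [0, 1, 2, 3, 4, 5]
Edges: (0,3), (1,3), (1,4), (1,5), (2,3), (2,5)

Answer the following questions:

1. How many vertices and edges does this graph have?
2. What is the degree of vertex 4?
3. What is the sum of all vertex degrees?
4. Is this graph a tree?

Count: 6 vertices, 6 edges.
Vertex 4 has neighbors [1], degree = 1.
Handshaking lemma: 2 * 6 = 12.
A tree on 6 vertices has 5 edges. This graph has 6 edges (1 extra). Not a tree.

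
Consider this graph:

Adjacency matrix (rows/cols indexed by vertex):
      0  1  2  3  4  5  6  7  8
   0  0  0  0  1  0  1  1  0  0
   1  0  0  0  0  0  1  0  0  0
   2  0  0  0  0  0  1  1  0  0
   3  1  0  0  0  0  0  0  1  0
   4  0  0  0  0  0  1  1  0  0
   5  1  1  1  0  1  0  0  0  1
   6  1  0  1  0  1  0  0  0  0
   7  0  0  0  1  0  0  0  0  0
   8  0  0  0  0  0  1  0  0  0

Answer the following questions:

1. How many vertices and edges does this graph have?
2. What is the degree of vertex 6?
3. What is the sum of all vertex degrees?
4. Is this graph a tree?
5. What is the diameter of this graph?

Count: 9 vertices, 10 edges.
Vertex 6 has neighbors [0, 2, 4], degree = 3.
Handshaking lemma: 2 * 10 = 20.
A tree on 9 vertices has 8 edges. This graph has 10 edges (2 extra). Not a tree.
Diameter (longest shortest path) = 4.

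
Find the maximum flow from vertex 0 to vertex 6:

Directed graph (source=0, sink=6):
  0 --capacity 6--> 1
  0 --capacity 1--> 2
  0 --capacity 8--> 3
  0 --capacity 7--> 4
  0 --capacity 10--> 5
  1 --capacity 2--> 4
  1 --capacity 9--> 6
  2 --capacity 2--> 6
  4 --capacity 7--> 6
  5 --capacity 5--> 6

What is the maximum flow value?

Computing max flow:
  Flow on (0->1): 6/6
  Flow on (0->2): 1/1
  Flow on (0->4): 7/7
  Flow on (0->5): 5/10
  Flow on (1->6): 6/9
  Flow on (2->6): 1/2
  Flow on (4->6): 7/7
  Flow on (5->6): 5/5
Maximum flow = 19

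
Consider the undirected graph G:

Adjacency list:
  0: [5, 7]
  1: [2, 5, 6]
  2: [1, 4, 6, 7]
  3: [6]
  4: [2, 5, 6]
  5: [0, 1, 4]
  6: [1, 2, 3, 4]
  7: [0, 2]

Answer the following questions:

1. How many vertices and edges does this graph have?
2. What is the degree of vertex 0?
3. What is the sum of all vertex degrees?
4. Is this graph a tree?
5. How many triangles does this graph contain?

Count: 8 vertices, 11 edges.
Vertex 0 has neighbors [5, 7], degree = 2.
Handshaking lemma: 2 * 11 = 22.
A tree on 8 vertices has 7 edges. This graph has 11 edges (4 extra). Not a tree.
Number of triangles = 2.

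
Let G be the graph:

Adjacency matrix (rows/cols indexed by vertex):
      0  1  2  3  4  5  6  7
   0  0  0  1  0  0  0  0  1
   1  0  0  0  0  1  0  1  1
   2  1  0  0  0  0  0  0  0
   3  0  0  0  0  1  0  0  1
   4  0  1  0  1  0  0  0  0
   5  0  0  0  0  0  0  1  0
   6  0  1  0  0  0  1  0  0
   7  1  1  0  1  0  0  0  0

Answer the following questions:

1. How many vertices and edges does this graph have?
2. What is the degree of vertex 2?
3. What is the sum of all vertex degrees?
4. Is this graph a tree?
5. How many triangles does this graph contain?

Count: 8 vertices, 8 edges.
Vertex 2 has neighbors [0], degree = 1.
Handshaking lemma: 2 * 8 = 16.
A tree on 8 vertices has 7 edges. This graph has 8 edges (1 extra). Not a tree.
Number of triangles = 0.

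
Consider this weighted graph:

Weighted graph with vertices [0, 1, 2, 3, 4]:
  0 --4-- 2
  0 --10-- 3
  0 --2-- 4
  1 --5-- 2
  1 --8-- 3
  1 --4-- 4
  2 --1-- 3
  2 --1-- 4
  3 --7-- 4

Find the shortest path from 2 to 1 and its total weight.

Using Dijkstra's algorithm from vertex 2:
Shortest path: 2 -> 1
Total weight: 5 = 5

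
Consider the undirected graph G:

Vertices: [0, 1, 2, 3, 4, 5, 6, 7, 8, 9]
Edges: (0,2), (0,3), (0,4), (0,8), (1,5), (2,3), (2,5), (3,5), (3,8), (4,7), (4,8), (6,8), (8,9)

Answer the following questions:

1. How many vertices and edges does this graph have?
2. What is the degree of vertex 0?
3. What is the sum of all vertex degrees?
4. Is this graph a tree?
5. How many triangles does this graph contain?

Count: 10 vertices, 13 edges.
Vertex 0 has neighbors [2, 3, 4, 8], degree = 4.
Handshaking lemma: 2 * 13 = 26.
A tree on 10 vertices has 9 edges. This graph has 13 edges (4 extra). Not a tree.
Number of triangles = 4.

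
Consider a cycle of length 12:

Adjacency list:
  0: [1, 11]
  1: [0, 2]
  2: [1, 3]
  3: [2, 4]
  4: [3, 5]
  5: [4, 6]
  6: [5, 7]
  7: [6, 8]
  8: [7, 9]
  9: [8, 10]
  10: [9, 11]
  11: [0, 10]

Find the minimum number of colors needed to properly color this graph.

This is an even cycle (C_12). Even cycles are bipartite.
Chromatic number = 2.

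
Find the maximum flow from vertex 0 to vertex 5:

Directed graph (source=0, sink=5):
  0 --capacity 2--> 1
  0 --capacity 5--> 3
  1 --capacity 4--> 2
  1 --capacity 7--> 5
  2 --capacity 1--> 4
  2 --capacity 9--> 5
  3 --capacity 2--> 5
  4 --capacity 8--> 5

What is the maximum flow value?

Computing max flow:
  Flow on (0->1): 2/2
  Flow on (0->3): 2/5
  Flow on (1->5): 2/7
  Flow on (3->5): 2/2
Maximum flow = 4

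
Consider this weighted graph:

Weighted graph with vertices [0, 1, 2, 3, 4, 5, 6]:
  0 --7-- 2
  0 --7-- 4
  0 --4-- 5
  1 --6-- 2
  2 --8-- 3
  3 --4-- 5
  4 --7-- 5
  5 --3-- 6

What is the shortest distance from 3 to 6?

Using Dijkstra's algorithm from vertex 3:
Shortest path: 3 -> 5 -> 6
Total weight: 4 + 3 = 7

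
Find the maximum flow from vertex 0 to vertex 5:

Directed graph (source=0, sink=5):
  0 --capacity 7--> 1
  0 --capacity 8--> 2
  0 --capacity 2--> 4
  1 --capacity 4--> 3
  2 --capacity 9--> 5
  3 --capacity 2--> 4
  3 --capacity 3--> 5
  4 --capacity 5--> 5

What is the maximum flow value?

Computing max flow:
  Flow on (0->1): 4/7
  Flow on (0->2): 8/8
  Flow on (0->4): 2/2
  Flow on (1->3): 4/4
  Flow on (2->5): 8/9
  Flow on (3->4): 1/2
  Flow on (3->5): 3/3
  Flow on (4->5): 3/5
Maximum flow = 14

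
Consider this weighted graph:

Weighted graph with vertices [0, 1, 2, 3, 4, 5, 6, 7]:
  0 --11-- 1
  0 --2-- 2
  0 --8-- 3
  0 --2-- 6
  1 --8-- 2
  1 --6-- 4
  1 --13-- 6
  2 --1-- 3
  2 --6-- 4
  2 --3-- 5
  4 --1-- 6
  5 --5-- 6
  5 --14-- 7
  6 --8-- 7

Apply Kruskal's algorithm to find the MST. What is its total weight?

Applying Kruskal's algorithm (sort edges by weight, add if no cycle):
  Add (2,3) w=1
  Add (4,6) w=1
  Add (0,6) w=2
  Add (0,2) w=2
  Add (2,5) w=3
  Skip (5,6) w=5 (creates cycle)
  Add (1,4) w=6
  Skip (2,4) w=6 (creates cycle)
  Skip (0,3) w=8 (creates cycle)
  Skip (1,2) w=8 (creates cycle)
  Add (6,7) w=8
  Skip (0,1) w=11 (creates cycle)
  Skip (1,6) w=13 (creates cycle)
  Skip (5,7) w=14 (creates cycle)
MST weight = 23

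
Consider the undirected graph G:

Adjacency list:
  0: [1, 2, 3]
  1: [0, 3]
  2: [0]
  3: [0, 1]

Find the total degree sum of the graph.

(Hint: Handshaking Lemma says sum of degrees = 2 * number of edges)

Count edges: 4 edges.
By Handshaking Lemma: sum of degrees = 2 * 4 = 8.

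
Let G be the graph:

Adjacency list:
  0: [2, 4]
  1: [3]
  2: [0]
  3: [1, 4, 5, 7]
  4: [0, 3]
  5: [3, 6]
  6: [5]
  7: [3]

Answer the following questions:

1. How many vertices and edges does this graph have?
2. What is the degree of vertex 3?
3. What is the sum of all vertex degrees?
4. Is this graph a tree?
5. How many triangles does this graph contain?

Count: 8 vertices, 7 edges.
Vertex 3 has neighbors [1, 4, 5, 7], degree = 4.
Handshaking lemma: 2 * 7 = 14.
A graph is a tree iff it is connected and has exactly n-1 edges. This graph is connected (all 8 vertices in one component) and has 8-1 = 7 edges. It is a tree.
Number of triangles = 0.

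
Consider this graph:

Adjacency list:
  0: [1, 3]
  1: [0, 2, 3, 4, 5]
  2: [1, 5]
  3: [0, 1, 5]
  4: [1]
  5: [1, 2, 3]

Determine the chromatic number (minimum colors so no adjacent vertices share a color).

The graph has a maximum clique of size 3 (lower bound on chromatic number).
A valid 3-coloring: {0: 2, 1: 0, 2: 1, 3: 1, 4: 1, 5: 2}.
Chromatic number = 3.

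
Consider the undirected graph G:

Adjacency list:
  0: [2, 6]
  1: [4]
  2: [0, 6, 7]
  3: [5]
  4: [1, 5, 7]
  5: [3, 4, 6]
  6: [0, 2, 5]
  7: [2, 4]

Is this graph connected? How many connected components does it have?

Checking connectivity: the graph has 1 connected component(s).
All vertices are reachable from each other. The graph IS connected.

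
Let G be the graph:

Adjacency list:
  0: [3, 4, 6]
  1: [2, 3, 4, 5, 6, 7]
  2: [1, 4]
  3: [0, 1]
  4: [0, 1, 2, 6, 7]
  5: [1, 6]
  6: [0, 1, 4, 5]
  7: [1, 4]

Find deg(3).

Vertex 3 has neighbors [0, 1], so deg(3) = 2.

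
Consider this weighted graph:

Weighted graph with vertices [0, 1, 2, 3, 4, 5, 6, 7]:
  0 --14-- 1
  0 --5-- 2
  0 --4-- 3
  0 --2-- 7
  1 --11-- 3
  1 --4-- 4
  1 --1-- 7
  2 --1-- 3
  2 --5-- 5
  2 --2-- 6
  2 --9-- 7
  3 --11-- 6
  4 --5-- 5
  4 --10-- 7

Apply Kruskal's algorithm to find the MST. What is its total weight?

Applying Kruskal's algorithm (sort edges by weight, add if no cycle):
  Add (1,7) w=1
  Add (2,3) w=1
  Add (0,7) w=2
  Add (2,6) w=2
  Add (0,3) w=4
  Add (1,4) w=4
  Skip (0,2) w=5 (creates cycle)
  Add (2,5) w=5
  Skip (4,5) w=5 (creates cycle)
  Skip (2,7) w=9 (creates cycle)
  Skip (4,7) w=10 (creates cycle)
  Skip (1,3) w=11 (creates cycle)
  Skip (3,6) w=11 (creates cycle)
  Skip (0,1) w=14 (creates cycle)
MST weight = 19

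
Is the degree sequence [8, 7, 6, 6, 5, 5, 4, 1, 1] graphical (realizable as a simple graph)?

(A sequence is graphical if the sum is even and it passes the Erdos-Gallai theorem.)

Sum of degrees = 43. Sum is odd, so the sequence is NOT graphical.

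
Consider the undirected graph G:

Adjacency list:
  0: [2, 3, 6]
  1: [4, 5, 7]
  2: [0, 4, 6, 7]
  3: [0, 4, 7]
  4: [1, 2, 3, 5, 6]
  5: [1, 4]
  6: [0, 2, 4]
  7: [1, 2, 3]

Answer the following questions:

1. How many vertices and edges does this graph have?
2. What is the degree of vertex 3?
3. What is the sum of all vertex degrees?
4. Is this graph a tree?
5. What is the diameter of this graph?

Count: 8 vertices, 13 edges.
Vertex 3 has neighbors [0, 4, 7], degree = 3.
Handshaking lemma: 2 * 13 = 26.
A tree on 8 vertices has 7 edges. This graph has 13 edges (6 extra). Not a tree.
Diameter (longest shortest path) = 3.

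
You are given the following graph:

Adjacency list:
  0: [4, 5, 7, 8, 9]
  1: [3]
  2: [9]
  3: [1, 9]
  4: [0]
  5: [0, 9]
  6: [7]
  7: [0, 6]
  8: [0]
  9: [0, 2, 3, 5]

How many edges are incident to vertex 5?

Vertex 5 has neighbors [0, 9], so deg(5) = 2.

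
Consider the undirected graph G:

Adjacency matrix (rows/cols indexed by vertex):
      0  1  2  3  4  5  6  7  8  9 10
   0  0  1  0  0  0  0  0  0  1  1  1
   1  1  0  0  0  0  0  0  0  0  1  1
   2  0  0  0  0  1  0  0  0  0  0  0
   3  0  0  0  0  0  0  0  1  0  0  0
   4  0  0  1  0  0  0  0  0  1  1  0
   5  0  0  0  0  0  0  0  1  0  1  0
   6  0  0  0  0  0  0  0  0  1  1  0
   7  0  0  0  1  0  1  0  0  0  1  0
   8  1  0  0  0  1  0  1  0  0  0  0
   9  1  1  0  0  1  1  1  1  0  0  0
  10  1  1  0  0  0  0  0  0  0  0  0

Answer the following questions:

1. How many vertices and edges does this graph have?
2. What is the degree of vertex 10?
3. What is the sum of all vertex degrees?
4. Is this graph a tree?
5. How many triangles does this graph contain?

Count: 11 vertices, 15 edges.
Vertex 10 has neighbors [0, 1], degree = 2.
Handshaking lemma: 2 * 15 = 30.
A tree on 11 vertices has 10 edges. This graph has 15 edges (5 extra). Not a tree.
Number of triangles = 3.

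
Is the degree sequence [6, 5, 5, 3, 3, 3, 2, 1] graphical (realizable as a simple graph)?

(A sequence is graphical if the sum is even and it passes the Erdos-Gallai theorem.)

Sum of degrees = 28. Sum is even and passes Erdos-Gallai. The sequence IS graphical.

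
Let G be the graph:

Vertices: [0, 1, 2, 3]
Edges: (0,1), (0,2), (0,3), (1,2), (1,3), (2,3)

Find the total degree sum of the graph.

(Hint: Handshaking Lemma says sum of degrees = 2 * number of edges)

Count edges: 6 edges.
By Handshaking Lemma: sum of degrees = 2 * 6 = 12.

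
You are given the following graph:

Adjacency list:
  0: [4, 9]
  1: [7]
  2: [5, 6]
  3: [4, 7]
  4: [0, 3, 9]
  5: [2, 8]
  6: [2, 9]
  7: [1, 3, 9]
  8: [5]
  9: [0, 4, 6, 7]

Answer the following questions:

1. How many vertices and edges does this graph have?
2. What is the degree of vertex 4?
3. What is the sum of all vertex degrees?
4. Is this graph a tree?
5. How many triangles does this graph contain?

Count: 10 vertices, 11 edges.
Vertex 4 has neighbors [0, 3, 9], degree = 3.
Handshaking lemma: 2 * 11 = 22.
A tree on 10 vertices has 9 edges. This graph has 11 edges (2 extra). Not a tree.
Number of triangles = 1.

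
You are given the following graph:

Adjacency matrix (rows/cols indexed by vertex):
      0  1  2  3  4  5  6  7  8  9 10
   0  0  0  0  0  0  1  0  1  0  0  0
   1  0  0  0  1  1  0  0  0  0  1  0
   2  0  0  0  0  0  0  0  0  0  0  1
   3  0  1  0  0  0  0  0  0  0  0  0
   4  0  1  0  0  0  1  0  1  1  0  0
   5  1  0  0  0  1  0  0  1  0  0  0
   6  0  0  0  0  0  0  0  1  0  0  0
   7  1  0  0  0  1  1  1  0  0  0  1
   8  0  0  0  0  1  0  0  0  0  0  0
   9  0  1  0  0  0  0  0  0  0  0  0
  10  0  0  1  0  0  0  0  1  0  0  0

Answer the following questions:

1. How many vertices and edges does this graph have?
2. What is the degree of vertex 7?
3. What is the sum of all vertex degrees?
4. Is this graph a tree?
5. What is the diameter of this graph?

Count: 11 vertices, 12 edges.
Vertex 7 has neighbors [0, 4, 5, 6, 10], degree = 5.
Handshaking lemma: 2 * 12 = 24.
A tree on 11 vertices has 10 edges. This graph has 12 edges (2 extra). Not a tree.
Diameter (longest shortest path) = 5.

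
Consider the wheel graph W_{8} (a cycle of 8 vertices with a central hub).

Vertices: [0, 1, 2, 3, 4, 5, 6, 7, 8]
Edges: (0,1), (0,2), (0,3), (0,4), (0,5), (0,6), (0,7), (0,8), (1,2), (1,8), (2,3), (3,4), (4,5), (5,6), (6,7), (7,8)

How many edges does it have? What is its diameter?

Wheel graph W_{8}: 8 cycle edges + 8 spoke edges = 16 edges.
The hub is distance 1 from all cycle vertices. Max distance between cycle vertices through hub is 2.
Diameter = 2.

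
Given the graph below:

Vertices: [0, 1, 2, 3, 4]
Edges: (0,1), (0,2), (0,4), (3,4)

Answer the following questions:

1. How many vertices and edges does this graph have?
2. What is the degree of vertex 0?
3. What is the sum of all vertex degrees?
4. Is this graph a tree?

Count: 5 vertices, 4 edges.
Vertex 0 has neighbors [1, 2, 4], degree = 3.
Handshaking lemma: 2 * 4 = 8.
A graph is a tree iff it is connected and has exactly n-1 edges. This graph is connected (all 5 vertices in one component) and has 5-1 = 4 edges. It is a tree.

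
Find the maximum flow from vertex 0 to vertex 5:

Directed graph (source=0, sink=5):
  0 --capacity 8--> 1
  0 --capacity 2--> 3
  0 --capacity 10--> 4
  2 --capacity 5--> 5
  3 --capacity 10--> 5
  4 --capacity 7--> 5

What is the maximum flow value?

Computing max flow:
  Flow on (0->3): 2/2
  Flow on (0->4): 7/10
  Flow on (3->5): 2/10
  Flow on (4->5): 7/7
Maximum flow = 9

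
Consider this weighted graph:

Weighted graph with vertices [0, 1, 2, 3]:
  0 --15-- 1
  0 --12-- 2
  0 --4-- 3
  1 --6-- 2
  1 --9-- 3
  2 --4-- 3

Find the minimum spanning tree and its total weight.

Applying Kruskal's algorithm (sort edges by weight, add if no cycle):
  Add (0,3) w=4
  Add (2,3) w=4
  Add (1,2) w=6
  Skip (1,3) w=9 (creates cycle)
  Skip (0,2) w=12 (creates cycle)
  Skip (0,1) w=15 (creates cycle)
MST weight = 14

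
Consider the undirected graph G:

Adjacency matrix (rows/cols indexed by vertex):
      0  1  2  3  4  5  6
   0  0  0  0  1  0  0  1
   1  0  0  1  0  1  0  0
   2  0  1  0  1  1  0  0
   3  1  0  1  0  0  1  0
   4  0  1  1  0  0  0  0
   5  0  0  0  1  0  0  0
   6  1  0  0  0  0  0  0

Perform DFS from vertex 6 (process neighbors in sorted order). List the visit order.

DFS from vertex 6 (neighbors processed in ascending order):
Visit order: 6, 0, 3, 2, 1, 4, 5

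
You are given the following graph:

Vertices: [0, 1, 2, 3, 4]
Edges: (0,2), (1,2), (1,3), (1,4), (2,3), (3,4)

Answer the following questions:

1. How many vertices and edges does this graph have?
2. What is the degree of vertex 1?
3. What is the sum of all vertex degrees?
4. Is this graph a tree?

Count: 5 vertices, 6 edges.
Vertex 1 has neighbors [2, 3, 4], degree = 3.
Handshaking lemma: 2 * 6 = 12.
A tree on 5 vertices has 4 edges. This graph has 6 edges (2 extra). Not a tree.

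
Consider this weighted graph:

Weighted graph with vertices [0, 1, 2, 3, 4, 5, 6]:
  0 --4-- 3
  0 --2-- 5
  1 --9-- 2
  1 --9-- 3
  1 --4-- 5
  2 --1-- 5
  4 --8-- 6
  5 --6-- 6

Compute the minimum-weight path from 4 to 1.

Using Dijkstra's algorithm from vertex 4:
Shortest path: 4 -> 6 -> 5 -> 1
Total weight: 8 + 6 + 4 = 18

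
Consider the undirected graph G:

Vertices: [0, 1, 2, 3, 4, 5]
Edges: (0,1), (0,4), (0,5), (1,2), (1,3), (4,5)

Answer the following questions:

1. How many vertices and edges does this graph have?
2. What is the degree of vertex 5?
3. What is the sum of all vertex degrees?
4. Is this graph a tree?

Count: 6 vertices, 6 edges.
Vertex 5 has neighbors [0, 4], degree = 2.
Handshaking lemma: 2 * 6 = 12.
A tree on 6 vertices has 5 edges. This graph has 6 edges (1 extra). Not a tree.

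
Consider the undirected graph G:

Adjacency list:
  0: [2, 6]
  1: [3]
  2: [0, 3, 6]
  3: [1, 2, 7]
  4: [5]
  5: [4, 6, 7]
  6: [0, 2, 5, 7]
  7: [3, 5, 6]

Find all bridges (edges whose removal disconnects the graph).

A bridge is an edge whose removal increases the number of connected components.
Bridges found: (1,3), (4,5)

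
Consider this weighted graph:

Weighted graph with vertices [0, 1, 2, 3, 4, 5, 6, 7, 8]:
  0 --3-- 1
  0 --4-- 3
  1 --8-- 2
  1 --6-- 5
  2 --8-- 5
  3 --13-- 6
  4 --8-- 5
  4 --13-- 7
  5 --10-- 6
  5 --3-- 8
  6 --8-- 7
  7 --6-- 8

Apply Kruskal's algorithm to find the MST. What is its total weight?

Applying Kruskal's algorithm (sort edges by weight, add if no cycle):
  Add (0,1) w=3
  Add (5,8) w=3
  Add (0,3) w=4
  Add (1,5) w=6
  Add (7,8) w=6
  Add (1,2) w=8
  Skip (2,5) w=8 (creates cycle)
  Add (4,5) w=8
  Add (6,7) w=8
  Skip (5,6) w=10 (creates cycle)
  Skip (3,6) w=13 (creates cycle)
  Skip (4,7) w=13 (creates cycle)
MST weight = 46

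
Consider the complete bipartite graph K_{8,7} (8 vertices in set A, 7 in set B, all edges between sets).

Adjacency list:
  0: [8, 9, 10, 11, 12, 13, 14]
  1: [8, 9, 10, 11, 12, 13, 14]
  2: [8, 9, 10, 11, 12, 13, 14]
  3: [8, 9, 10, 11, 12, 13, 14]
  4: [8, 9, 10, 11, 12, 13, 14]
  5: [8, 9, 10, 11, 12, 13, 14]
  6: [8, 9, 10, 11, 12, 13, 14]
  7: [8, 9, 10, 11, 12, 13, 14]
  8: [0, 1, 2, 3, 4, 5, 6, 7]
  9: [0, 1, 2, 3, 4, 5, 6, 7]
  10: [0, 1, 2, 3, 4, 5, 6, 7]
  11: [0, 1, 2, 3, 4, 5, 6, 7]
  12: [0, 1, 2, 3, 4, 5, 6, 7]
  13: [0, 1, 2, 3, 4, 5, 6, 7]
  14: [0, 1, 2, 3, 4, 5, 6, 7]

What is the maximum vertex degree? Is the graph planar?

Set-A vertices have degree 7; set-B vertices have degree 8. Maximum degree = max(8,7) = 8.
K_{8,7} contains K_{3,3} as a subgraph (since both sides have >= 3 vertices); by Kuratowski's theorem it is not planar.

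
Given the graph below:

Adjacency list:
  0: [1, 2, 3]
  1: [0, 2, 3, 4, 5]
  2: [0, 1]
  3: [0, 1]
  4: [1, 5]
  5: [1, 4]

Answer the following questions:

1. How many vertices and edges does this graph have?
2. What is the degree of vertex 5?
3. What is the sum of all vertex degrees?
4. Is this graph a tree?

Count: 6 vertices, 8 edges.
Vertex 5 has neighbors [1, 4], degree = 2.
Handshaking lemma: 2 * 8 = 16.
A tree on 6 vertices has 5 edges. This graph has 8 edges (3 extra). Not a tree.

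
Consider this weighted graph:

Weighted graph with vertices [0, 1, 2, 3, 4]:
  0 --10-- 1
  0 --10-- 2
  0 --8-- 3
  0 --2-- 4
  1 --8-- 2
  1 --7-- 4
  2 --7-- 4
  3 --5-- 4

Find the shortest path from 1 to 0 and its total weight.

Using Dijkstra's algorithm from vertex 1:
Shortest path: 1 -> 4 -> 0
Total weight: 7 + 2 = 9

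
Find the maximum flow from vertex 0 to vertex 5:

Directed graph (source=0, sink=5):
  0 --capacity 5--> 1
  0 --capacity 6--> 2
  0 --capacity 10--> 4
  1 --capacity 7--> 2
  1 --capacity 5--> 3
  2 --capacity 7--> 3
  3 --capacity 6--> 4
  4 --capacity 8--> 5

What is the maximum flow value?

Computing max flow:
  Flow on (0->2): 6/6
  Flow on (0->4): 2/10
  Flow on (2->3): 6/7
  Flow on (3->4): 6/6
  Flow on (4->5): 8/8
Maximum flow = 8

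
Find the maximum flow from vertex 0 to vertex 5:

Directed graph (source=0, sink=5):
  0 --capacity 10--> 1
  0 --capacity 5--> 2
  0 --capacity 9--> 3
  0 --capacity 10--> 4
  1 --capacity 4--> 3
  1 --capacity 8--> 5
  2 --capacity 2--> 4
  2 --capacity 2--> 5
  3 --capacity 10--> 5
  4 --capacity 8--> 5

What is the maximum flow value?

Computing max flow:
  Flow on (0->1): 10/10
  Flow on (0->2): 4/5
  Flow on (0->3): 8/9
  Flow on (0->4): 6/10
  Flow on (1->3): 2/4
  Flow on (1->5): 8/8
  Flow on (2->4): 2/2
  Flow on (2->5): 2/2
  Flow on (3->5): 10/10
  Flow on (4->5): 8/8
Maximum flow = 28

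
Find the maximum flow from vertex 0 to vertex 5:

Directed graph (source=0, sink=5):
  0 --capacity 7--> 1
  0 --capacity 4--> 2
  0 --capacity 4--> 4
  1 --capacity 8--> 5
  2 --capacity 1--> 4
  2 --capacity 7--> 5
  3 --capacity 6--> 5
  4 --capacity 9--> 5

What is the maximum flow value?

Computing max flow:
  Flow on (0->1): 7/7
  Flow on (0->2): 4/4
  Flow on (0->4): 4/4
  Flow on (1->5): 7/8
  Flow on (2->5): 4/7
  Flow on (4->5): 4/9
Maximum flow = 15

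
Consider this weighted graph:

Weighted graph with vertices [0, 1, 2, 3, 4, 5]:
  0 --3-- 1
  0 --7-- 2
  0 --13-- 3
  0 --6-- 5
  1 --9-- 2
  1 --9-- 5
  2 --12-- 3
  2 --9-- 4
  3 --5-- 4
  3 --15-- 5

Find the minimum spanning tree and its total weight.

Applying Kruskal's algorithm (sort edges by weight, add if no cycle):
  Add (0,1) w=3
  Add (3,4) w=5
  Add (0,5) w=6
  Add (0,2) w=7
  Skip (1,2) w=9 (creates cycle)
  Skip (1,5) w=9 (creates cycle)
  Add (2,4) w=9
  Skip (2,3) w=12 (creates cycle)
  Skip (0,3) w=13 (creates cycle)
  Skip (3,5) w=15 (creates cycle)
MST weight = 30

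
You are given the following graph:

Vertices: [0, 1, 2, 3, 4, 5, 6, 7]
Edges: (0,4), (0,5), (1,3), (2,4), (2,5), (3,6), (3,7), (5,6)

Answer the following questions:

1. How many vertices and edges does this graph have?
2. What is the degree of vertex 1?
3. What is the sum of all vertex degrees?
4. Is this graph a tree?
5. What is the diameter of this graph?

Count: 8 vertices, 8 edges.
Vertex 1 has neighbors [3], degree = 1.
Handshaking lemma: 2 * 8 = 16.
A tree on 8 vertices has 7 edges. This graph has 8 edges (1 extra). Not a tree.
Diameter (longest shortest path) = 5.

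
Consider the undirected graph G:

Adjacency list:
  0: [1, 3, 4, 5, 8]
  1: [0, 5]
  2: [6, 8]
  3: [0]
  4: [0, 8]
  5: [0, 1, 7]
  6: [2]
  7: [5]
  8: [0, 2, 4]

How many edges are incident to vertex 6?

Vertex 6 has neighbors [2], so deg(6) = 1.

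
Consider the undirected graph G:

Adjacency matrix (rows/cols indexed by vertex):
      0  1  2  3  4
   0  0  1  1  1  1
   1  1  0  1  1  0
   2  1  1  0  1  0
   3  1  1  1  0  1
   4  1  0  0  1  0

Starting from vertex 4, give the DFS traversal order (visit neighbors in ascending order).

DFS from vertex 4 (neighbors processed in ascending order):
Visit order: 4, 0, 1, 2, 3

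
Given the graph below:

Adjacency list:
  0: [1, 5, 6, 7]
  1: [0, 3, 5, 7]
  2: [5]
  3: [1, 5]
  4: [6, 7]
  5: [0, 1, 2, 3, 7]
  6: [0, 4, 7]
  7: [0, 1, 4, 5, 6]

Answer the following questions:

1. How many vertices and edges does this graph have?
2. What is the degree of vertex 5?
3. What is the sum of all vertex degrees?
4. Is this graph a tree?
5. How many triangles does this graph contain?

Count: 8 vertices, 13 edges.
Vertex 5 has neighbors [0, 1, 2, 3, 7], degree = 5.
Handshaking lemma: 2 * 13 = 26.
A tree on 8 vertices has 7 edges. This graph has 13 edges (6 extra). Not a tree.
Number of triangles = 7.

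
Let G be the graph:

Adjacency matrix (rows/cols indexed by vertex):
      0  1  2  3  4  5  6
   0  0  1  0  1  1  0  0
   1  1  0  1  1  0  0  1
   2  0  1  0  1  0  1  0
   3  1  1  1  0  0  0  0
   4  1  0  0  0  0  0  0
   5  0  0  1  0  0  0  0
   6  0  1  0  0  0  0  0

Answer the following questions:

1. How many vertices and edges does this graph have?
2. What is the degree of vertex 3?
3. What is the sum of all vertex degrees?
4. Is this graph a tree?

Count: 7 vertices, 8 edges.
Vertex 3 has neighbors [0, 1, 2], degree = 3.
Handshaking lemma: 2 * 8 = 16.
A tree on 7 vertices has 6 edges. This graph has 8 edges (2 extra). Not a tree.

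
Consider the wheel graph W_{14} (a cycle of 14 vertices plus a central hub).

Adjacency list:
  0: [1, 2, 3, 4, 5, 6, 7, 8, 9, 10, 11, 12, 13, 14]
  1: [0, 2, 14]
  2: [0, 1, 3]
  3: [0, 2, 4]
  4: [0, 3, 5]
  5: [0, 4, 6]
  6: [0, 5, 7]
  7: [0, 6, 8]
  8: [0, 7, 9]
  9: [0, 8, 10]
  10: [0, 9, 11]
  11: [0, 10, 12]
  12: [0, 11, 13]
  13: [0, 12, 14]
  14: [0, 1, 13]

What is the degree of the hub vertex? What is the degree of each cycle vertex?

The hub connects to all 14 cycle vertices, so deg(hub) = 14.
Each cycle vertex connects to 2 neighbors on the cycle plus the hub, so deg(cycle vertex) = 3.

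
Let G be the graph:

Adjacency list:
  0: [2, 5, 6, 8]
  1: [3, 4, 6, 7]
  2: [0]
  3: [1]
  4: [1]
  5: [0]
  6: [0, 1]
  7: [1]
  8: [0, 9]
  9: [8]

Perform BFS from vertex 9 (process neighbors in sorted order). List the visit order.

BFS from vertex 9 (neighbors processed in ascending order):
Visit order: 9, 8, 0, 2, 5, 6, 1, 3, 4, 7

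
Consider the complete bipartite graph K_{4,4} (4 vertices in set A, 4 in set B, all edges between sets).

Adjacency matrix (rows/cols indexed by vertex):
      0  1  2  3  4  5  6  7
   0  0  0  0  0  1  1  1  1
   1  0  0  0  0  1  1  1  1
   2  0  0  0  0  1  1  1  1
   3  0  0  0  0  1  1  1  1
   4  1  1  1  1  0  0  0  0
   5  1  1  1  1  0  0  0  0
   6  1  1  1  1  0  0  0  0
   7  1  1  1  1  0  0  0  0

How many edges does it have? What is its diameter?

K_{4,4} has 4 * 4 = 16 edges.
Any vertex reaches any opposite-side vertex in 1 step; same-side vertices reach in 2 steps via any opposite-side vertex.
Diameter = 2.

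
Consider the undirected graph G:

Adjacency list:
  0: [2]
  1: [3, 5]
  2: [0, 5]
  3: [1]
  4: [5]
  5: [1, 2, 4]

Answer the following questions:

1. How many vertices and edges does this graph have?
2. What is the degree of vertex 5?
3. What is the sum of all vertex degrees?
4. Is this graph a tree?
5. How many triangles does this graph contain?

Count: 6 vertices, 5 edges.
Vertex 5 has neighbors [1, 2, 4], degree = 3.
Handshaking lemma: 2 * 5 = 10.
A graph is a tree iff it is connected and has exactly n-1 edges. This graph is connected (all 6 vertices in one component) and has 6-1 = 5 edges. It is a tree.
Number of triangles = 0.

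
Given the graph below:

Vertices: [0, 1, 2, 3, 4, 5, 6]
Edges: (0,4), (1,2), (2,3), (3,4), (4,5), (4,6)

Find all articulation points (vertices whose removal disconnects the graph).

An articulation point is a vertex whose removal disconnects the graph.
Articulation points: [2, 3, 4]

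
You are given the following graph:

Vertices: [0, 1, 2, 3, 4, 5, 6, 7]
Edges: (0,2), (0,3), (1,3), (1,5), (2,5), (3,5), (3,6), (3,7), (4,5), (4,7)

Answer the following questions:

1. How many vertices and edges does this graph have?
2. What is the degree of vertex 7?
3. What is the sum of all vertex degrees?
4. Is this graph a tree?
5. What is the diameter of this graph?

Count: 8 vertices, 10 edges.
Vertex 7 has neighbors [3, 4], degree = 2.
Handshaking lemma: 2 * 10 = 20.
A tree on 8 vertices has 7 edges. This graph has 10 edges (3 extra). Not a tree.
Diameter (longest shortest path) = 3.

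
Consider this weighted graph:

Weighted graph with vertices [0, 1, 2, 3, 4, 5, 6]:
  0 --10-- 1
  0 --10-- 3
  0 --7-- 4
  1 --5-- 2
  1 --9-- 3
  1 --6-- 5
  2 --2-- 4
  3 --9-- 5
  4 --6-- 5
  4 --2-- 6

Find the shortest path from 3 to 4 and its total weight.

Using Dijkstra's algorithm from vertex 3:
Shortest path: 3 -> 5 -> 4
Total weight: 9 + 6 = 15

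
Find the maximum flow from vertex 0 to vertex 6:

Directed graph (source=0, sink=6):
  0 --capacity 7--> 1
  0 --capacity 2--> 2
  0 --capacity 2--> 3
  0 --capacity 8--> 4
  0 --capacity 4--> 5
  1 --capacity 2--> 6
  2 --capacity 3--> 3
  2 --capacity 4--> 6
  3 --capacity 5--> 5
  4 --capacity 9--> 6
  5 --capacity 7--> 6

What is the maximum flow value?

Computing max flow:
  Flow on (0->1): 2/7
  Flow on (0->2): 2/2
  Flow on (0->3): 2/2
  Flow on (0->4): 8/8
  Flow on (0->5): 4/4
  Flow on (1->6): 2/2
  Flow on (2->6): 2/4
  Flow on (3->5): 2/5
  Flow on (4->6): 8/9
  Flow on (5->6): 6/7
Maximum flow = 18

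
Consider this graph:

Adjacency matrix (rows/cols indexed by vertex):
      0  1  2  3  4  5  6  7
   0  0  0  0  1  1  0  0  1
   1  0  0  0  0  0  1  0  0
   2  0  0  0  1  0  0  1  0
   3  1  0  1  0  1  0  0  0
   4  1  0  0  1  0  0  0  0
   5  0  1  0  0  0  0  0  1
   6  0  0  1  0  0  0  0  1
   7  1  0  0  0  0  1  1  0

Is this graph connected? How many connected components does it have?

Checking connectivity: the graph has 1 connected component(s).
All vertices are reachable from each other. The graph IS connected.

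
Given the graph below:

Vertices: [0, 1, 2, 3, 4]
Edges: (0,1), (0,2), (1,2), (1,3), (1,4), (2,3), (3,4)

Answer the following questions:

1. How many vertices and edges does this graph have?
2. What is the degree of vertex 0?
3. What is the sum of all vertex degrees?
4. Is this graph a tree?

Count: 5 vertices, 7 edges.
Vertex 0 has neighbors [1, 2], degree = 2.
Handshaking lemma: 2 * 7 = 14.
A tree on 5 vertices has 4 edges. This graph has 7 edges (3 extra). Not a tree.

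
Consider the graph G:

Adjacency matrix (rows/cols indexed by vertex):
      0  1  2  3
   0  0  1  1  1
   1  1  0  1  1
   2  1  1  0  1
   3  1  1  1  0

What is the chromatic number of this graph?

The graph has a maximum clique of size 4 (lower bound on chromatic number).
A valid 4-coloring: {0: 0, 1: 1, 2: 2, 3: 3}.
Chromatic number = 4.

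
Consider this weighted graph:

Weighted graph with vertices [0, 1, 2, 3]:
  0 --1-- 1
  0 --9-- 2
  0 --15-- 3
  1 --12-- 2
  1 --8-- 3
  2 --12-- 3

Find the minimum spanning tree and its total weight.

Applying Kruskal's algorithm (sort edges by weight, add if no cycle):
  Add (0,1) w=1
  Add (1,3) w=8
  Add (0,2) w=9
  Skip (1,2) w=12 (creates cycle)
  Skip (2,3) w=12 (creates cycle)
  Skip (0,3) w=15 (creates cycle)
MST weight = 18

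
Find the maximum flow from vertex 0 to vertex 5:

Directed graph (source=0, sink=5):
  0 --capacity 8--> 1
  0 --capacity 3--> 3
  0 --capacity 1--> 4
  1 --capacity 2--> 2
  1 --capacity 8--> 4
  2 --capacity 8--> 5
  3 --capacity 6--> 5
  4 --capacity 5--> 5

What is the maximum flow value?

Computing max flow:
  Flow on (0->1): 7/8
  Flow on (0->3): 3/3
  Flow on (1->2): 2/2
  Flow on (1->4): 5/8
  Flow on (2->5): 2/8
  Flow on (3->5): 3/6
  Flow on (4->5): 5/5
Maximum flow = 10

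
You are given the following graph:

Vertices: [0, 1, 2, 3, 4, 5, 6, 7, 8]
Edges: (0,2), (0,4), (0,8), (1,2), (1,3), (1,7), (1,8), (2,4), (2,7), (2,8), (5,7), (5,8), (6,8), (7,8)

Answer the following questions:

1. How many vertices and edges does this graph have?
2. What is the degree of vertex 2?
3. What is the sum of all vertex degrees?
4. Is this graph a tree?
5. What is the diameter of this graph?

Count: 9 vertices, 14 edges.
Vertex 2 has neighbors [0, 1, 4, 7, 8], degree = 5.
Handshaking lemma: 2 * 14 = 28.
A tree on 9 vertices has 8 edges. This graph has 14 edges (6 extra). Not a tree.
Diameter (longest shortest path) = 3.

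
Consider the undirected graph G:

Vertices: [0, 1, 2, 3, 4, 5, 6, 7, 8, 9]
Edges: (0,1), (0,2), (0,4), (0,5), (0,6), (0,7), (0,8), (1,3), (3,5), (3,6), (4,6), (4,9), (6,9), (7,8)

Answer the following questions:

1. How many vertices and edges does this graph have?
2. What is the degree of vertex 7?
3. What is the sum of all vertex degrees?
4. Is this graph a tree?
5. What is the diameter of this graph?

Count: 10 vertices, 14 edges.
Vertex 7 has neighbors [0, 8], degree = 2.
Handshaking lemma: 2 * 14 = 28.
A tree on 10 vertices has 9 edges. This graph has 14 edges (5 extra). Not a tree.
Diameter (longest shortest path) = 3.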